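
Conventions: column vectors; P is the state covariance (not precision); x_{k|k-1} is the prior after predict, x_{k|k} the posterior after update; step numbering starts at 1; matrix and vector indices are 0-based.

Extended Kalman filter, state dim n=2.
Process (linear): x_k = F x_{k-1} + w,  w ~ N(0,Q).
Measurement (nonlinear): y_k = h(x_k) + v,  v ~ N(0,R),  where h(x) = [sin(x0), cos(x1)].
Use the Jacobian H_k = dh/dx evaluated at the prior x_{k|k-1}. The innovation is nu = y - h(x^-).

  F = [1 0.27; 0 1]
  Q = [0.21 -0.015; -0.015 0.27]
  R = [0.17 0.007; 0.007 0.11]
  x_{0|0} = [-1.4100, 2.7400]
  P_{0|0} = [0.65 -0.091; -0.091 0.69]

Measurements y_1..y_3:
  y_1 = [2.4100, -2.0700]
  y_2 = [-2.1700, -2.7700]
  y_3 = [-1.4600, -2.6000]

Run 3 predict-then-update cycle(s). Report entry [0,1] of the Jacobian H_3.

H_jac[0,1] = 0.0000

step 1: x^-=[-0.6702, 2.7400]  P^-=[0.8612 0.0803; 0.0803 0.9600]  H_jac=[0.7837 0.0000; 0.0000 -0.3909]  S=[0.6989 -0.0176; -0.0176 0.2567]  K=[0.9642 -0.0562; 0.0533 -1.4583]  nu=[3.0311, -1.1496]  x^+=[2.3171, 4.5780]  P^+=[0.2087 -0.0015; -0.0015 0.4094]
step 2: x^-=[3.5531, 4.5780]  P^-=[0.4477 0.0941; 0.0941 0.6794]  H_jac=[-0.9165 0.0000; 0.0000 0.9910]  S=[0.5461 -0.0785; -0.0785 0.7772]  K=[-0.7450 0.0448; -0.0339 0.8629]  nu=[-1.7700, -2.6360]  x^+=[4.7538, 2.3636]  P^+=[0.1378 -0.0003; -0.0003 0.0955]
step 3: x^-=[5.3919, 2.3636]  P^-=[0.3547 0.0105; 0.0105 0.3655]  H_jac=[0.6284 0.0000; 0.0000 -0.7019]  S=[0.3101 0.0024; 0.0024 0.2901]  K=[0.7190 -0.0313; 0.0280 -0.8847]  nu=[-0.6821, -1.8877]  x^+=[4.9605, 4.0145]  P^+=[0.1942 -0.0023; -0.0023 0.1384]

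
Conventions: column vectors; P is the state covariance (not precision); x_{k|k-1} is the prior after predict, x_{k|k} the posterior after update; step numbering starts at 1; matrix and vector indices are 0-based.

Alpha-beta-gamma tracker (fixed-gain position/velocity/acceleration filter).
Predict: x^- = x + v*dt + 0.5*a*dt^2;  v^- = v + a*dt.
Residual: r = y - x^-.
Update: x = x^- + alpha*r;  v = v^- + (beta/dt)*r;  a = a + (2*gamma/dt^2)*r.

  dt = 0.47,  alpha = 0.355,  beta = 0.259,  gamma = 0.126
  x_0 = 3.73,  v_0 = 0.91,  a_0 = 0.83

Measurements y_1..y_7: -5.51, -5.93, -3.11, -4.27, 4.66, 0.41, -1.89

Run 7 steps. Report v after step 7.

step 1: x_pred=4.2494  r=-9.7594  x^+=0.7848  v^+=-4.0779  a^+=-10.3034
step 2: x_pred=-2.2698  r=-3.6602  x^+=-3.5692  v^+=-10.9375  a^+=-14.4788
step 3: x_pred=-10.3090  r=7.1990  x^+=-7.7534  v^+=-13.7754  a^+=-6.2663
step 4: x_pred=-14.9199  r=10.6499  x^+=-11.1392  v^+=-10.8518  a^+=5.8830
step 5: x_pred=-15.5898  r=20.2498  x^+=-8.4011  v^+=3.0721  a^+=28.9837
step 6: x_pred=-3.7560  r=4.1660  x^+=-2.2770  v^+=18.9902  a^+=33.7362
step 7: x_pred=10.3745  r=-12.2645  x^+=6.0206  v^+=28.0877  a^+=19.7450

v_post = 28.0877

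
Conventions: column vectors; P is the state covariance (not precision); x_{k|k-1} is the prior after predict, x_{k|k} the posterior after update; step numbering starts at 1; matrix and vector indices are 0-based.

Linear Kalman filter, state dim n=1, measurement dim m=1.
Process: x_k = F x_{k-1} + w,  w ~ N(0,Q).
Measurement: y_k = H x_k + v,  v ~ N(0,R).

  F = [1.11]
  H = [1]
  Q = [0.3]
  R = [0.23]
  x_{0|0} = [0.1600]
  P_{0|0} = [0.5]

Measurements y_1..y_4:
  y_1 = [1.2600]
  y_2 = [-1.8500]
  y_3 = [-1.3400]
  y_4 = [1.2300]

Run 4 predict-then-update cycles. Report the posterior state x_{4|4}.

x_post = [0.4001]

step 1: x^-=[0.1776]  P^-=[0.9161]  S=[1.1461]  K=[0.7993]  nu=[1.0824]  x^+=[1.0428]  P^+=[0.1838]
step 2: x^-=[1.1575]  P^-=[0.5265]  S=[0.7565]  K=[0.6960]  nu=[-3.0075]  x^+=[-0.9356]  P^+=[0.1601]
step 3: x^-=[-1.0386]  P^-=[0.4972]  S=[0.7272]  K=[0.6837]  nu=[-0.3014]  x^+=[-1.2447]  P^+=[0.1573]
step 4: x^-=[-1.3816]  P^-=[0.4938]  S=[0.7238]  K=[0.6822]  nu=[2.6116]  x^+=[0.4001]  P^+=[0.1569]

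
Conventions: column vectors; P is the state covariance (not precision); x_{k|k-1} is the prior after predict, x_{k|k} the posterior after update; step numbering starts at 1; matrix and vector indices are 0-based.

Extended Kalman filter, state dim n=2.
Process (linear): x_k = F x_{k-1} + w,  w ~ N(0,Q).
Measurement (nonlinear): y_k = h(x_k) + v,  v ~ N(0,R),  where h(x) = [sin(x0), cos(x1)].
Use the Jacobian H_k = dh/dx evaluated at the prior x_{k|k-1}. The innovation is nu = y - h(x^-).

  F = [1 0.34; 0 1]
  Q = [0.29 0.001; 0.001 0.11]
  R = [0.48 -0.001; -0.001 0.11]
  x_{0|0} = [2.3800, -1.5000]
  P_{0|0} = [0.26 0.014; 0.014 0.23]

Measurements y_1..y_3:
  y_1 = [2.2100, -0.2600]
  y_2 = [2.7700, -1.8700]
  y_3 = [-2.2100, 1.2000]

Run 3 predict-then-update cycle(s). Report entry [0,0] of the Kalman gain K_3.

K[0,0] = 0.5733

step 1: x^-=[1.8700, -1.5000]  P^-=[0.5861 0.0932; 0.0932 0.3400]  H_jac=[-0.2948 0.0000; 0.0000 0.9975]  S=[0.5309 -0.0284; -0.0284 0.4483]  K=[-0.3154 0.1874; -0.0113 0.7558]  nu=[1.2544, -0.3307]  x^+=[1.4124, -1.7642]  P^+=[0.5142 0.0210; 0.0210 0.0834]
step 2: x^-=[0.8126, -1.7642]  P^-=[0.8281 0.0503; 0.0503 0.1934]  H_jac=[0.6876 0.0000; 0.0000 0.9814]  S=[0.8715 0.0330; 0.0330 0.2962]  K=[0.6498 0.0944; 0.0155 0.6389]  nu=[2.0439, -1.6778]  x^+=[1.9823, -2.8043]  P^+=[0.4534 0.0099; 0.0099 0.0716]
step 3: x^-=[1.0288, -2.8043]  P^-=[0.7585 0.0353; 0.0353 0.1816]  H_jac=[0.5158 0.0000; 0.0000 0.3309]  S=[0.6818 0.0050; 0.0050 0.1299]  K=[0.5733 0.0677; 0.0233 0.4618]  nu=[-3.0667, 2.1437]  x^+=[-0.5843, -1.8858]  P^+=[0.5334 0.0208; 0.0208 0.1534]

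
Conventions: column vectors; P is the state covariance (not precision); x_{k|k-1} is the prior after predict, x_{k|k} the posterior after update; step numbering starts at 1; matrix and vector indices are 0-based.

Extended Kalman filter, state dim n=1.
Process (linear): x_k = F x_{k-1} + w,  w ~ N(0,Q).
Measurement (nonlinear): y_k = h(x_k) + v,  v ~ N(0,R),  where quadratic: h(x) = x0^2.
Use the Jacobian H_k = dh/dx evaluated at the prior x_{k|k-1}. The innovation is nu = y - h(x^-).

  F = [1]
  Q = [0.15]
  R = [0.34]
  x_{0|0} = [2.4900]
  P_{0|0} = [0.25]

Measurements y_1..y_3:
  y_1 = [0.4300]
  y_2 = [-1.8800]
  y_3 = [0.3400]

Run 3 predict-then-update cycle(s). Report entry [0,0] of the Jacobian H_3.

H_jac[0,0] = 0.5929

step 1: x^-=[2.4900]  P^-=[0.4000]  H_jac=[4.9800]  S=[10.2602]  K=[0.1941]  nu=[-5.7701]  x^+=[1.3697]  P^+=[0.0133]
step 2: x^-=[1.3697]  P^-=[0.1633]  H_jac=[2.7395]  S=[1.5652]  K=[0.2857]  nu=[-3.7562]  x^+=[0.2965]  P^+=[0.0355]
step 3: x^-=[0.2965]  P^-=[0.1855]  H_jac=[0.5929]  S=[0.4052]  K=[0.2714]  nu=[0.2521]  x^+=[0.3649]  P^+=[0.1556]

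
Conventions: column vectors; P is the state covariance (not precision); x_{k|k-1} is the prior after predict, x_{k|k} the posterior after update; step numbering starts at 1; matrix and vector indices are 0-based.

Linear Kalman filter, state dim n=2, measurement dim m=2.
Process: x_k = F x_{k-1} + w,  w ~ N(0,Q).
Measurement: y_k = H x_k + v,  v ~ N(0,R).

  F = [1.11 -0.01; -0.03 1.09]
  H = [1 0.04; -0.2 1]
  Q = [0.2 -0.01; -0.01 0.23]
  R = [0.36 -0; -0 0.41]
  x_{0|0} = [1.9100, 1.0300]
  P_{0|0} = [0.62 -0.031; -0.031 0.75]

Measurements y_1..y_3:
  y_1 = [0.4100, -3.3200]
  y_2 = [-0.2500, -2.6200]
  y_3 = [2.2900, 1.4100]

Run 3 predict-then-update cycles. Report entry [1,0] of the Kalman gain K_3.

step 1: x^-=[2.1098, 1.0654]  P^-=[0.9647 -0.0763; -0.0763 1.1237]  S=[1.3204 -0.2237; -0.2237 1.6028]  K=[0.7168 -0.0680; 0.0990 0.7244]  nu=[-1.7424, -3.9634]  x^+=[1.1302, -1.9782]  P^+=[0.2571 0.0236; 0.0236 0.3017]
step 2: x^-=[1.2743, -2.1901]  P^-=[0.5163 0.0067; 0.0067 0.5872]  S=[0.8778 -0.0732; -0.0732 1.0151]  K=[0.5841 -0.0531; 0.0829 0.5831]  nu=[-1.4367, -0.1750]  x^+=[0.4445, -2.4113]  P^+=[0.2095 0.0201; 0.0201 0.2431]
step 3: x^-=[0.5175, -2.6417]  P^-=[0.4577 0.0047; 0.0047 0.5177]  S=[0.8189 -0.0661; -0.0661 0.9441]  K=[0.5548 -0.0531; 0.0757 0.5526]  nu=[1.8782, 4.1552]  x^+=[1.3390, -0.2032]  P^+=[0.1990 0.0180; 0.0180 0.2302]

K[1,0] = 0.0757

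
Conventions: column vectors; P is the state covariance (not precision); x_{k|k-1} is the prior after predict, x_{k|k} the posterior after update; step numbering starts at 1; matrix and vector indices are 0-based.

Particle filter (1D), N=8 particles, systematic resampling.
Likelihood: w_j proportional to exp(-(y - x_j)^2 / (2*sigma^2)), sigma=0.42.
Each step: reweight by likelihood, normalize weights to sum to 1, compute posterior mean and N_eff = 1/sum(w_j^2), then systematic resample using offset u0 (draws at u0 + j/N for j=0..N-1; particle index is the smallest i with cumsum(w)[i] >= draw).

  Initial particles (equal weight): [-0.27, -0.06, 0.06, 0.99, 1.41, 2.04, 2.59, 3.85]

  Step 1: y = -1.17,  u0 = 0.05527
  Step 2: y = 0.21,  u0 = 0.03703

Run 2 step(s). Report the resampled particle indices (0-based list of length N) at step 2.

step 1: w=[0.6951, 0.2101, 0.0948, 0.0000, 0.0000, 0.0000, 0.0000, 0.0000]  mean=-0.1946  Neff=1.8647  idx=[0, 0, 0, 0, 0, 0, 1, 2]
step 2: w=[0.1068, 0.1068, 0.1068, 0.1068, 0.1068, 0.1068, 0.1669, 0.1925]  mean=-0.1714  Neff=7.5019  idx=[0, 1, 2, 3, 5, 6, 6, 7]

resampled_idx = [0, 1, 2, 3, 5, 6, 6, 7]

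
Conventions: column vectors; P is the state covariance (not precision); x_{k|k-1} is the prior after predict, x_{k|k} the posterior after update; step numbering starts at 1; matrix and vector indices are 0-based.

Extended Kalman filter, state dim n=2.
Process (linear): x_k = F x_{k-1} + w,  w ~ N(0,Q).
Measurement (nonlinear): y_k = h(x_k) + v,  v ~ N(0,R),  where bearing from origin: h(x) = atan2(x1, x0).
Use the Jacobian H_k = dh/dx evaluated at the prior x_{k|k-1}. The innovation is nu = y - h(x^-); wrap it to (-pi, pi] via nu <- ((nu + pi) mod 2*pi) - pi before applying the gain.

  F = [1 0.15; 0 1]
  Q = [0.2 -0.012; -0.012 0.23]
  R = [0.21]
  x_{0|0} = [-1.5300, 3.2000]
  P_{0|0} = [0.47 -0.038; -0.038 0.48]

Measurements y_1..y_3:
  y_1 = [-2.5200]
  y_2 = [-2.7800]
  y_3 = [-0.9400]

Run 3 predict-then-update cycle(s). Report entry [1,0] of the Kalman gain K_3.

K[1,0] = -0.8801

step 1: x^-=[-1.0500, 3.2000]  P^-=[0.6694 0.0220; 0.0220 0.7100]  H_jac=[-0.2821 -0.0926]  S=[0.2705]  K=[-0.7057; -0.2659]  nu=[1.8753]  x^+=[-2.3733, 2.7013]  P^+=[0.5347 -0.0288; -0.0288 0.6909]
step 2: x^-=[-1.9681, 2.7013]  P^-=[0.7416 0.0629; 0.0629 0.9209]  H_jac=[-0.2418 -0.1762]  S=[0.2873]  K=[-0.6627; -0.6176]  nu=[1.3027]  x^+=[-2.8315, 1.8967]  P^+=[0.6154 -0.0547; -0.0547 0.8113]
step 3: x^-=[-2.5470, 1.8967]  P^-=[0.8172 0.0550; 0.0550 1.0413]  H_jac=[-0.1881 -0.2526]  S=[0.3105]  K=[-0.5396; -0.8801]  nu=[2.8417]  x^+=[-4.0805, -0.6043]  P^+=[0.7268 -0.0925; -0.0925 0.8007]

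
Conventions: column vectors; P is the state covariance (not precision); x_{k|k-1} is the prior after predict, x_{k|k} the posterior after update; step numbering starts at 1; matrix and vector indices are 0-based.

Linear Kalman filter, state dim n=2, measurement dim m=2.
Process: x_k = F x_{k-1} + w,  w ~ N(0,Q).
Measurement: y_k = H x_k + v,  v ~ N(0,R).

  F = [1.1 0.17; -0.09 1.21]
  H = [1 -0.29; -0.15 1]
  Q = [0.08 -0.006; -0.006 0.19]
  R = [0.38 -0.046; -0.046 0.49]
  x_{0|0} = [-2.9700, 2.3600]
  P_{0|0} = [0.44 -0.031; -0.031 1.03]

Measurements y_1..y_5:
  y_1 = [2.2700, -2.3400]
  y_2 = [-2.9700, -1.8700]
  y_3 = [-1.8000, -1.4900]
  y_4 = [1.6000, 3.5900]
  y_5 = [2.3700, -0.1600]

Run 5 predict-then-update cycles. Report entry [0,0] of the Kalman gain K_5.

K[0,0] = 0.4721

step 1: x^-=[-2.8658, 3.1229]  P^-=[0.6306 0.1215; 0.1215 1.7083]  S=[1.0838 -0.5092; -0.5092 2.1761]  K=[0.6237 0.1583; 0.0224 0.7819]  nu=[6.0414, -5.8928]  x^+=[-0.0307, -1.3496]  P^+=[0.2550 0.0871; 0.0871 0.3952]
step 2: x^-=[-0.2632, -1.6302]  P^-=[0.4326 0.1647; 0.1647 0.7517]  S=[0.7802 -0.1570; -0.1570 1.2020]  K=[0.5236 0.1514; 0.0548 0.6120]  nu=[-3.1796, -0.2793]  x^+=[-1.9704, -1.9755]  P^+=[0.2159 0.0825; 0.0825 0.3097]
step 3: x^-=[-2.5033, -2.2130]  P^-=[0.3811 0.1449; 0.1449 0.6272]  S=[0.7298 -0.1339; -0.1339 1.0823]  K=[0.4906 0.1417; 0.0531 0.5660]  nu=[0.0615, 0.3475]  x^+=[-2.4239, -2.0130]  P^+=[0.2023 0.0772; 0.0772 0.2865]
step 4: x^-=[-3.0085, -2.2176]  P^-=[0.3620 0.1345; 0.1345 0.5943]  S=[0.7139 -0.1323; -0.1323 1.0521]  K=[0.4776 0.1363; 0.0493 0.5519]  nu=[3.9654, 5.3564]  x^+=[-0.3845, 0.9337]  P^+=[0.1968 0.0743; 0.0743 0.2793]
step 5: x^-=[-0.2642, 1.1644]  P^-=[0.3540 0.1298; 0.1298 0.5843]  S=[0.7079 -0.1331; -0.1331 1.0434]  K=[0.4721 0.1337; 0.0469 0.5474]  nu=[2.9719, -1.3641]  x^+=[0.9563, 0.5571]  P^+=[0.1944 0.0730; 0.0730 0.2770]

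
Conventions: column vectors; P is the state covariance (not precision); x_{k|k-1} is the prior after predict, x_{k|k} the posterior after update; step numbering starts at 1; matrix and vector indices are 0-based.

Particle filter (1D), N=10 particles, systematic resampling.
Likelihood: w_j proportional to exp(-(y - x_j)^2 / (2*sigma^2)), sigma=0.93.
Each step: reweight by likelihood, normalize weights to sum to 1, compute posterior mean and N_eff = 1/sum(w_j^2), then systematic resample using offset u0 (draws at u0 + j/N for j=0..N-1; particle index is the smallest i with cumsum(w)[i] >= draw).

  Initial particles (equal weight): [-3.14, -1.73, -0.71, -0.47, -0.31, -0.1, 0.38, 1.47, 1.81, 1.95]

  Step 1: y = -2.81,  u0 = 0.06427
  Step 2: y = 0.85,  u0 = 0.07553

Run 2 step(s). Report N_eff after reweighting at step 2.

N_eff = 1.3708

step 1: w=[0.5822, 0.3159, 0.0484, 0.0262, 0.0167, 0.0089, 0.0017, 0.0000, 0.0000, 0.0000]  mean=-2.4265  Neff=2.2620  idx=[0, 0, 0, 0, 0, 0, 1, 1, 1, 3]
step 2: w=[0.0002, 0.0002, 0.0002, 0.0002, 0.0002, 0.0002, 0.0496, 0.0496, 0.0496, 0.8498]  mean=-0.6613  Neff=1.3708  idx=[7, 9, 9, 9, 9, 9, 9, 9, 9, 9]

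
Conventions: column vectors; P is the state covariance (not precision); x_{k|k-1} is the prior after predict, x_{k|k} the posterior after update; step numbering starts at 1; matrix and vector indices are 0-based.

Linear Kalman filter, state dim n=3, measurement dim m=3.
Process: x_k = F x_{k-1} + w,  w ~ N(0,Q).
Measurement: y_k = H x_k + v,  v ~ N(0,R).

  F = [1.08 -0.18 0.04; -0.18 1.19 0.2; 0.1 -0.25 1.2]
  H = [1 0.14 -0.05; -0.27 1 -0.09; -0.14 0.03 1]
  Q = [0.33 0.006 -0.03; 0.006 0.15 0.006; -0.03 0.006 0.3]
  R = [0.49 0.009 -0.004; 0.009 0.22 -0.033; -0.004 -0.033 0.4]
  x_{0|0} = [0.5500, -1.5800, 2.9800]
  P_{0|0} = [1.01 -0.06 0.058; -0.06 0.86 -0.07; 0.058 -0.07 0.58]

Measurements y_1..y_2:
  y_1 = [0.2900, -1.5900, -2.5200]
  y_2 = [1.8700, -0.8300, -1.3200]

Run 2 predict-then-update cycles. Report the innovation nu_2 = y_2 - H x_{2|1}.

innov = [1.1663, 1.4415, -0.6384]

step 1: x^-=[0.9976, -1.3832, 4.0260]  P^-=[1.5662 -0.4377 0.2541; -0.4377 1.4120 -0.2465; 0.2541 -0.2465 1.2580]  S=[1.9425 -0.6357 -0.0630; -0.6357 2.0494 -0.2911; -0.0630 -0.2911 1.6077]  K=[0.6982 -0.2142 0.0021; 0.1511 0.8135 0.0643; 0.0791 -0.0787 0.7446]  nu=[-0.3127, 0.4249, -6.3648]  x^+=[0.6749, -1.4943, -0.7714]  P^+=[0.3351 0.0541 0.0504; 0.0541 0.1928 0.0001; 0.0504 0.0001 0.3072]
step 2: x^-=[0.9671, -2.0540, -0.4846]  P^-=[0.7109 -0.0162 0.0795; -0.0162 0.4194 0.0154; 0.0795 0.0154 0.7671]  S=[1.1984 -0.1434 -0.0581; -0.1434 0.7073 -0.0653; -0.0581 -0.0653 1.1602]  K=[0.5653 -0.1898 -0.0000; 0.1130 0.6263 0.0670; 0.0639 -0.0329 0.6533]  nu=[1.1663, 1.4415, -0.6384]  x^+=[1.3529, -1.0621, -0.8746]  P^+=[0.2717 0.0404 0.0408; 0.0404 0.1481 0.0069; 0.0408 0.0069 0.2677]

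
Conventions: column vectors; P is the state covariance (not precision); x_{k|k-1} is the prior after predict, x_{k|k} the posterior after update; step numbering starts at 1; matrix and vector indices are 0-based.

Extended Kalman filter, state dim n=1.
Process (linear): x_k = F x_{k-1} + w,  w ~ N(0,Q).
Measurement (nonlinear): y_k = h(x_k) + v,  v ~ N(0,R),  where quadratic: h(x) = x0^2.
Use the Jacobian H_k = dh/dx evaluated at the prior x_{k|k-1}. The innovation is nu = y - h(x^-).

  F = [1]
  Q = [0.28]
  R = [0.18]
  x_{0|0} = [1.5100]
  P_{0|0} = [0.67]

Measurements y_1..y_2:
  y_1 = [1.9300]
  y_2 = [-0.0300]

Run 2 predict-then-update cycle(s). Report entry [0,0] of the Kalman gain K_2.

step 1: x^-=[1.5100]  P^-=[0.9500]  H_jac=[3.0200]  S=[8.8444]  K=[0.3244]  nu=[-0.3501]  x^+=[1.3964]  P^+=[0.0193]
step 2: x^-=[1.3964]  P^-=[0.2993]  H_jac=[2.7929]  S=[2.5148]  K=[0.3324]  nu=[-1.9800]  x^+=[0.7382]  P^+=[0.0214]

K[0,0] = 0.3324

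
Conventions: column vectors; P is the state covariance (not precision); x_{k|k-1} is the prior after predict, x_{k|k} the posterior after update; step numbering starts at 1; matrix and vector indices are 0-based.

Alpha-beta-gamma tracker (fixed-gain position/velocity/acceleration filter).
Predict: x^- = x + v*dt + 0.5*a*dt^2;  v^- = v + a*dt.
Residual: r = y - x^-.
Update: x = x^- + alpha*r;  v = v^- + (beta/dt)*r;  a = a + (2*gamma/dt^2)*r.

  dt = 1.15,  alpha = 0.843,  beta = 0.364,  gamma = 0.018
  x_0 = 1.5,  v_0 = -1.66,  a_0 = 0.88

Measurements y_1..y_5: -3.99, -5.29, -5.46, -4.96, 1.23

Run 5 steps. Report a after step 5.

step 1: x_pred=0.1729  r=-4.1629  x^+=-3.3364  v^+=-1.9656  a^+=0.7667
step 2: x_pred=-5.0900  r=-0.2000  x^+=-5.2586  v^+=-1.1473  a^+=0.7612
step 3: x_pred=-6.0746  r=0.6146  x^+=-5.5565  v^+=-0.0773  a^+=0.7780
step 4: x_pred=-5.1310  r=0.1710  x^+=-4.9868  v^+=0.8715  a^+=0.7826
step 5: x_pred=-3.4672  r=4.6972  x^+=0.4925  v^+=3.2582  a^+=0.9105

a_post = 0.9105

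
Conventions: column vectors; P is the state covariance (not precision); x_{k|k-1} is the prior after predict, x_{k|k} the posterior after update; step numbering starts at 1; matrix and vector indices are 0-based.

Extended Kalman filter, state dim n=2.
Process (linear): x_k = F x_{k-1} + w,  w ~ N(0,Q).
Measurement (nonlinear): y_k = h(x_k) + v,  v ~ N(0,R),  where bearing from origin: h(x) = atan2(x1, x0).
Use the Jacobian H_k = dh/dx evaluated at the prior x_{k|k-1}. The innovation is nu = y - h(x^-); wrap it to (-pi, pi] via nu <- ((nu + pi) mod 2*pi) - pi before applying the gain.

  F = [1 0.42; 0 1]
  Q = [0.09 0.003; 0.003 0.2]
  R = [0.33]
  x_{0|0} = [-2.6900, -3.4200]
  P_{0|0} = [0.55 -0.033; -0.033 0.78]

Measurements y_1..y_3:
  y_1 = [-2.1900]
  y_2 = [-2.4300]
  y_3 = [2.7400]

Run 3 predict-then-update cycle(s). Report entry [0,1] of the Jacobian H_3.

H_jac[0,1] = -0.1134

step 1: x^-=[-4.1264, -3.4200]  P^-=[0.7499 0.2976; 0.2976 0.9800]  H_jac=[0.1191 -0.1437]  S=[0.3507]  K=[0.1327; -0.3004]  nu=[0.2595]  x^+=[-4.0920, -3.4980]  P^+=[0.7437 0.3116; 0.3116 0.9483]
step 2: x^-=[-5.5611, -3.4980]  P^-=[1.2627 0.7129; 0.7129 1.1483]  H_jac=[0.0810 -0.1288]  S=[0.3425]  K=[0.0306; -0.2633]  nu=[0.1501]  x^+=[-5.5565, -3.5375]  P^+=[1.2624 0.7156; 0.7156 1.1246]
step 3: x^-=[-7.0423, -3.5375]  P^-=[2.1519 1.1910; 1.1910 1.3246]  H_jac=[0.0570 -0.1134]  S=[0.3386]  K=[-0.0368; -0.2432]  nu=[-0.8671]  x^+=[-7.0103, -3.3266]  P^+=[2.1515 1.1879; 1.1879 1.3046]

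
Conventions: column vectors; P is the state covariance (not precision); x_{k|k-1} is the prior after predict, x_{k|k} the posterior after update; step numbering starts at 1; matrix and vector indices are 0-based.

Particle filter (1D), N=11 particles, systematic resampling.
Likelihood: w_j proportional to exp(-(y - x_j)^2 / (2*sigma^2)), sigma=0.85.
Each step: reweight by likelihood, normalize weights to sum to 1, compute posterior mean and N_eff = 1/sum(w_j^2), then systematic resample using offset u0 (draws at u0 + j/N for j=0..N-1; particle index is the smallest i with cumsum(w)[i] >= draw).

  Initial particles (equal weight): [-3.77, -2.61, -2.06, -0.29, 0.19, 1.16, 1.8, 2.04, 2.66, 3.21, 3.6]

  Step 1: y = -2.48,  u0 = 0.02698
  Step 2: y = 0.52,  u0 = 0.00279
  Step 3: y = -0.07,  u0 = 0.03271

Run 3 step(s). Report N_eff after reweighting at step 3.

N_eff = 9.6591

step 1: w=[0.1416, 0.4426, 0.3964, 0.0162, 0.0032, 0.0000, 0.0000, 0.0000, 0.0000, 0.0000, 0.0000]  mean=-2.5094  Neff=2.6787  idx=[0, 0, 1, 1, 1, 1, 1, 2, 2, 2, 2]
step 2: w=[0.0001, 0.0001, 0.0249, 0.0249, 0.0249, 0.0249, 0.0249, 0.2188, 0.2188, 0.2188, 0.2188]  mean=-2.1287  Neff=5.1371  idx=[2, 5, 7, 7, 8, 8, 8, 9, 9, 10, 10]
step 3: w=[0.0191, 0.0191, 0.1069, 0.1069, 0.1069, 0.1069, 0.1069, 0.1069, 0.1069, 0.1069, 0.1069]  mean=-2.0810  Neff=9.6591  idx=[1, 2, 3, 4, 5, 6, 7, 7, 8, 9, 10]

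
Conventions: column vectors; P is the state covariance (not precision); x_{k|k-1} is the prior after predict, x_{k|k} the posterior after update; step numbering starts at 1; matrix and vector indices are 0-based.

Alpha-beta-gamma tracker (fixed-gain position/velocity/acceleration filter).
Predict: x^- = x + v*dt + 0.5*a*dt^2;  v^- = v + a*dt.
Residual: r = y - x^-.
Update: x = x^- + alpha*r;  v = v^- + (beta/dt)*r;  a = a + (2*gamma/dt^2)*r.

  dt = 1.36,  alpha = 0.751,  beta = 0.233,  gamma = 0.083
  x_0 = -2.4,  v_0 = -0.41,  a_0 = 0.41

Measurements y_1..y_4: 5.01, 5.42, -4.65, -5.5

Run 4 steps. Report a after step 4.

step 1: x_pred=-2.5784  r=7.5884  x^+=3.1205  v^+=1.4477  a^+=1.0911
step 2: x_pred=6.0983  r=-0.6783  x^+=5.5889  v^+=2.8153  a^+=1.0302
step 3: x_pred=10.3704  r=-15.0204  x^+=-0.9099  v^+=1.6430  a^+=-0.3179
step 4: x_pred=1.0306  r=-6.5306  x^+=-3.8739  v^+=0.0918  a^+=-0.9040

a_post = -0.9040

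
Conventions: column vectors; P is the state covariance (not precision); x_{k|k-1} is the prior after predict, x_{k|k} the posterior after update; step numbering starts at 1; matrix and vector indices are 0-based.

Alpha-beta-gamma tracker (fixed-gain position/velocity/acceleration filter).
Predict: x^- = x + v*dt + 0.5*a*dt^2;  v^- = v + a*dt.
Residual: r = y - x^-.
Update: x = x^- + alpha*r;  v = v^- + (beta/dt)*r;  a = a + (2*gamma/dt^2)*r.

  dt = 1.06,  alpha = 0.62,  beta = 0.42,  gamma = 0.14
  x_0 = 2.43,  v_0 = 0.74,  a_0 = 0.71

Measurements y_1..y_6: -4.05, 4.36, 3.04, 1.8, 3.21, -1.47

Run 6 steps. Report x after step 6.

step 1: x_pred=3.6133  r=-7.6633  x^+=-1.1380  v^+=-1.5438  a^+=-1.1997
step 2: x_pred=-3.4484  r=7.8084  x^+=1.3928  v^+=0.2784  a^+=0.7462
step 3: x_pred=2.1071  r=0.9329  x^+=2.6855  v^+=1.4390  a^+=0.9786
step 4: x_pred=4.7606  r=-2.9606  x^+=2.9250  v^+=1.3032  a^+=0.2408
step 5: x_pred=4.4418  r=-1.2318  x^+=3.6781  v^+=1.0705  a^+=-0.0661
step 6: x_pred=4.7756  r=-6.2456  x^+=0.9033  v^+=-1.4743  a^+=-1.6225

x_post = 0.9033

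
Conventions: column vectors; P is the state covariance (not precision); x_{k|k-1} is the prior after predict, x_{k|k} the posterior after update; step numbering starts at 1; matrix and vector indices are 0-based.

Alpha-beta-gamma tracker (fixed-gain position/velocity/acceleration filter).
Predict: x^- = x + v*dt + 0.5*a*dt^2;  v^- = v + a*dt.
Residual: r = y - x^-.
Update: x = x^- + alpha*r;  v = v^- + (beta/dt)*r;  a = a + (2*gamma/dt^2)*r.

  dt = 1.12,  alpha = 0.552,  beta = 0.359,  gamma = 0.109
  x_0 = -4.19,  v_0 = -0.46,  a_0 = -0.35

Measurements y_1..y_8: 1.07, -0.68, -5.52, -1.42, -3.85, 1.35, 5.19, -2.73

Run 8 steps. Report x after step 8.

step 1: x_pred=-4.9247  r=5.9947  x^+=-1.6156  v^+=1.0695  a^+=0.6918
step 2: x_pred=0.0161  r=-0.6961  x^+=-0.3681  v^+=1.6212  a^+=0.5708
step 3: x_pred=1.8057  r=-7.3257  x^+=-2.2381  v^+=-0.0876  a^+=-0.7023
step 4: x_pred=-2.7767  r=1.3567  x^+=-2.0278  v^+=-0.4393  a^+=-0.4665
step 5: x_pred=-2.8124  r=-1.0376  x^+=-3.3851  v^+=-1.2944  a^+=-0.6468
step 6: x_pred=-5.2405  r=6.5905  x^+=-1.6026  v^+=0.0937  a^+=0.4985
step 7: x_pred=-1.1850  r=6.3750  x^+=2.3340  v^+=2.6954  a^+=1.6064
step 8: x_pred=6.3604  r=-9.0904  x^+=1.3425  v^+=1.5808  a^+=0.0266

x_post = 1.3425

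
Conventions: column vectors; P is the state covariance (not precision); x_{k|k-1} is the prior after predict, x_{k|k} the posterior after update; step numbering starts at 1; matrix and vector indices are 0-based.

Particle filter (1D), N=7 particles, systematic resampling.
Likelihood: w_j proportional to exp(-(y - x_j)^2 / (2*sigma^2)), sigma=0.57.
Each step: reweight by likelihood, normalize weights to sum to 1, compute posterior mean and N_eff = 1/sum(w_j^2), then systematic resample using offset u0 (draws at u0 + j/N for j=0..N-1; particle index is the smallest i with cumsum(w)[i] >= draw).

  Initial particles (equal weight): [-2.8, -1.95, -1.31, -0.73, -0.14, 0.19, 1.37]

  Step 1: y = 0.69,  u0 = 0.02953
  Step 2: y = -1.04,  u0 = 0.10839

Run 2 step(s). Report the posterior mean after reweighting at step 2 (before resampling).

post_mean = -0.4256

step 1: w=[0.0000, 0.0000, 0.0014, 0.0287, 0.2213, 0.4349, 0.3137]  mean=0.4586  Neff=2.9642  idx=[3, 4, 5, 5, 5, 6, 6]
step 2: w=[0.5979, 0.1993, 0.0676, 0.0676, 0.0676, 0.0001, 0.0001]  mean=-0.4256  Neff=2.4340  idx=[0, 0, 0, 0, 1, 2, 4]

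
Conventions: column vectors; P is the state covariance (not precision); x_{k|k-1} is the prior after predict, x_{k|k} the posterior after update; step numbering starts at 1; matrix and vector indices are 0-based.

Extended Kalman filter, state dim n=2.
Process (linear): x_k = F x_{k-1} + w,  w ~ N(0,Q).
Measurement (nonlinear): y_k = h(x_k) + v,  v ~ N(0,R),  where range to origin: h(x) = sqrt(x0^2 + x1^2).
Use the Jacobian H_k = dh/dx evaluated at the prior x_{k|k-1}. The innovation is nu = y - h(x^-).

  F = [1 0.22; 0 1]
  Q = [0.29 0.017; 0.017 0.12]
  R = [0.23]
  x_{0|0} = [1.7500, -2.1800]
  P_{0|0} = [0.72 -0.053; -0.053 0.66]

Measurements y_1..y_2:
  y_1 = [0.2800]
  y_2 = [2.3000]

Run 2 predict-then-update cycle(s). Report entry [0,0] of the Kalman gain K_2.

step 1: x^-=[1.2704, -2.1800]  P^-=[1.0186 0.1092; 0.1092 0.7800]  H_jac=[0.5035 -0.8640]  S=[0.9755]  K=[0.4290; -0.6345]  nu=[-2.2432]  x^+=[0.3080, -0.7567]  P^+=[0.8391 0.3748; 0.3748 0.3873]
step 2: x^-=[0.1415, -0.7567]  P^-=[1.3127 0.4770; 0.4770 0.5073]  H_jac=[0.1838 -0.9830]  S=[0.5922]  K=[-0.3843; -0.6940]  nu=[1.5301]  x^+=[-0.4465, -1.8187]  P^+=[1.2253 0.3190; 0.3190 0.2221]

K[0,0] = -0.3843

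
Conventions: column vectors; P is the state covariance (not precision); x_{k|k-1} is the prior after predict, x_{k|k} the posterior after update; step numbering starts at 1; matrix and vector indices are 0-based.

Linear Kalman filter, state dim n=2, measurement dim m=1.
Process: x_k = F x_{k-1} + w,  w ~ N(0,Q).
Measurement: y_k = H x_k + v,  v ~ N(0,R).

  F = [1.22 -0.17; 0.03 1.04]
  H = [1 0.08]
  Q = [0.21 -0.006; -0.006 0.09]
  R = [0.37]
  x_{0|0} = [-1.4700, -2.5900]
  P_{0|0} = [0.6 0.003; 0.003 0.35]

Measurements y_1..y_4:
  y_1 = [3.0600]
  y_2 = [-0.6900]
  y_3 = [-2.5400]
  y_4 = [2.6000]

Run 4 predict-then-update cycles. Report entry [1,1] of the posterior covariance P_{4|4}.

P_post[1,1] = 0.8045

step 1: x^-=[-1.3531, -2.7377]  P^-=[1.1119 -0.0421; -0.0421 0.4693]  S=[1.4782]  K=[0.7499; -0.0031]  nu=[4.6321]  x^+=[2.1207, -2.7521]  P^+=[0.2806 -0.0387; -0.0387 0.4693]
step 2: x^-=[3.0551, -2.7985]  P^-=[0.6572 -0.1276; -0.1276 0.5954]  S=[1.0106]  K=[0.6402; -0.0791]  nu=[-3.5212]  x^+=[0.8008, -2.5199]  P^+=[0.2430 -0.0764; -0.0764 0.5891]
step 3: x^-=[1.4053, -2.5967]  P^-=[0.6204 -0.1978; -0.1978 0.7226]  S=[0.9634]  K=[0.6276; -0.1453]  nu=[-3.7376]  x^+=[-0.9402, -2.0536]  P^+=[0.2410 -0.1099; -0.1099 0.7023]
step 4: x^-=[-0.7979, -2.1639]  P^-=[0.6346 -0.2603; -0.2603 0.8429]  S=[0.9683]  K=[0.6338; -0.1992]  nu=[3.5711]  x^+=[1.4655, -2.8751]  P^+=[0.2456 -0.1380; -0.1380 0.8045]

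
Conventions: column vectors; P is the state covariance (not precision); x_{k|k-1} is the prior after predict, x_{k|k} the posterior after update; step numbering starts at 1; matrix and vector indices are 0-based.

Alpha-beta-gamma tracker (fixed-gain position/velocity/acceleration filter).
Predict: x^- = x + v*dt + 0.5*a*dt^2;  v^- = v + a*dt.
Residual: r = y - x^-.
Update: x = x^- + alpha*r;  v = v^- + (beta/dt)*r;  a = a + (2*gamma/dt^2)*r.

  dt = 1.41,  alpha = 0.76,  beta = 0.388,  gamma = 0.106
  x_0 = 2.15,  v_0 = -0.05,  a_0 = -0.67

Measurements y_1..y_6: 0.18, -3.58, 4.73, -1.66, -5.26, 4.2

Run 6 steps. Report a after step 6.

step 1: x_pred=1.4135  r=-1.2335  x^+=0.4760  v^+=-1.3341  a^+=-0.8015
step 2: x_pred=-2.2018  r=-1.3782  x^+=-3.2492  v^+=-2.8435  a^+=-0.9485
step 3: x_pred=-8.2015  r=12.9315  x^+=1.6264  v^+=-0.6225  a^+=0.4304
step 4: x_pred=1.1767  r=-2.8367  x^+=-0.9792  v^+=-0.7961  a^+=0.1280
step 5: x_pred=-1.9745  r=-3.2855  x^+=-4.4715  v^+=-1.5198  a^+=-0.2224
step 6: x_pred=-6.8354  r=11.0354  x^+=1.5515  v^+=1.2034  a^+=0.9544

a_post = 0.9544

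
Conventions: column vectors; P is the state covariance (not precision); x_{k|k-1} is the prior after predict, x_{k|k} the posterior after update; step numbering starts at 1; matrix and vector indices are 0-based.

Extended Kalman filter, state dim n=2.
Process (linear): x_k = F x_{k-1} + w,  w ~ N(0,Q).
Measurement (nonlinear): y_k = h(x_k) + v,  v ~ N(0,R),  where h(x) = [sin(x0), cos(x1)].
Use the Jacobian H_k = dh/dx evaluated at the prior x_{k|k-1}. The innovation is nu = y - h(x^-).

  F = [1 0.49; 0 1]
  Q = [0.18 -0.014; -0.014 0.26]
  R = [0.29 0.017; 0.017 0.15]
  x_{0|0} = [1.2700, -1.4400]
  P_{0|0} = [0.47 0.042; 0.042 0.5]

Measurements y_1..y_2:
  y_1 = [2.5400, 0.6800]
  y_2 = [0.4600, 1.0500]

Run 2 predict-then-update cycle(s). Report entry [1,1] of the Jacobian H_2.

H_jac[1,1] = 0.7969

step 1: x^-=[0.5644, -1.4400]  P^-=[0.8112 0.2730; 0.2730 0.7600]  H_jac=[0.8449 0.0000; 0.0000 0.9915]  S=[0.8691 0.2457; 0.2457 0.8971]  K=[0.7624 0.0929; 0.0303 0.8317]  nu=[2.0051, 0.5496]  x^+=[2.1441, -0.9222]  P^+=[0.2635 0.0271; 0.0271 0.1263]
step 2: x^-=[1.6922, -0.9222]  P^-=[0.5005 0.0750; 0.0750 0.3863]  H_jac=[-0.1211 0.0000; 0.0000 0.7969]  S=[0.2973 0.0098; 0.0098 0.3954]  K=[-0.2090 0.1564; -0.0562 0.7801]  nu=[-0.5326, 0.4459]  x^+=[1.8732, -0.5444]  P^+=[0.4784 0.0250; 0.0250 0.1456]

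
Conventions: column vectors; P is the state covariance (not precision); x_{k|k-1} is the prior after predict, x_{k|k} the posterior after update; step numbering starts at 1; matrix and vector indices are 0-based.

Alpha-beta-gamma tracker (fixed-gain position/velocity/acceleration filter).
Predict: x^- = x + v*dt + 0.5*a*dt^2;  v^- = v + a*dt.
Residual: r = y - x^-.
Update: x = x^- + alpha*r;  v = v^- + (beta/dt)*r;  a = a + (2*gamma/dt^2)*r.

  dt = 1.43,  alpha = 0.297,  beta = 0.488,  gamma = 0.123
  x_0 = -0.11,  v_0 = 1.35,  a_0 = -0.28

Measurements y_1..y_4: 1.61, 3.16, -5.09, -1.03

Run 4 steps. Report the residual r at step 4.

resid = 2.8272

step 1: x_pred=1.5342  r=0.0758  x^+=1.5567  v^+=0.9755  a^+=-0.2709
step 2: x_pred=2.6747  r=0.4853  x^+=2.8188  v^+=0.7537  a^+=-0.2125
step 3: x_pred=3.6794  r=-8.7694  x^+=1.0749  v^+=-2.5428  a^+=-1.2674
step 4: x_pred=-3.8572  r=2.8272  x^+=-3.0175  v^+=-3.3904  a^+=-0.9273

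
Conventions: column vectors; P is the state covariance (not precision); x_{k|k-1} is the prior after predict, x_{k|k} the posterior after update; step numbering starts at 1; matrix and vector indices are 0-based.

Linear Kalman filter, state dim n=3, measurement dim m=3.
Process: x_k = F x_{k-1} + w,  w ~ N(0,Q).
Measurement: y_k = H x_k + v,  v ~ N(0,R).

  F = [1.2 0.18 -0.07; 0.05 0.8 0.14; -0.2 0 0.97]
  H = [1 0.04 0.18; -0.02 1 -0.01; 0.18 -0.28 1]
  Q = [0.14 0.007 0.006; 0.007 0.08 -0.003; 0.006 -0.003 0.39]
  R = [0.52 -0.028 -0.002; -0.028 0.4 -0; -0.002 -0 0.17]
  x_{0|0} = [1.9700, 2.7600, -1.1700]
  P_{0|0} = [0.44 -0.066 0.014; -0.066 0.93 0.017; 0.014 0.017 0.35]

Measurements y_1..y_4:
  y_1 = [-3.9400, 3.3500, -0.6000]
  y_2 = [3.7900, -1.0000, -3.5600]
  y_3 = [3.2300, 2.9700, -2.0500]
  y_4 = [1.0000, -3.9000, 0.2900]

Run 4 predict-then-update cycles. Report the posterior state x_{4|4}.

step 1: x^-=[2.9427, 2.1427, -1.5289]  P^-=[0.7742 0.1017 -0.1015; 0.1017 0.6819 0.0642; -0.1015 0.0642 0.7315]  S=[1.2915 0.0970 0.1281; 0.0970 1.0769 -0.1156; 0.1281 -0.1156 0.8973]  K=[0.5941 0.0198 -0.0719; 0.0673 0.6192 -0.0507; -0.0654 0.1468 0.8031]  nu=[-6.6932, 1.2509, 0.9992]  x^+=[-1.0807, 2.4159, -0.1053]  P^+=[0.3216 -0.0030 -0.0721; -0.0030 0.2463 0.0608; -0.0721 0.0608 0.1667]
step 2: x^-=[-0.8547, 1.8639, 0.1140]  P^-=[0.6212 0.0435 -0.1568; 0.0435 0.2541 0.0626; -0.1568 0.0626 0.5877]  S=[1.1086 0.0255 0.0384; 0.0255 0.6513 -0.0050; 0.0384 -0.0050 0.7018]  K=[0.5397 0.0281 -0.1107; 0.0497 0.3859 -0.0010; -0.0730 0.1007 0.7768]  nu=[4.5496, -2.8799, -2.9983]  x^+=[1.8516, 0.9819, -2.8371]  P^+=[0.2930 0.0013 -0.0723; 0.0013 0.1534 0.0424; -0.0723 0.0424 0.1571]
step 3: x^-=[2.5972, 0.4809, -3.1223]  P^-=[0.5793 0.0332 -0.1528; 0.0332 0.1906 0.0467; -0.1528 0.0467 0.5776]  S=[1.0667 0.0106 0.0368; 0.0106 0.5886 -0.0049; 0.0368 -0.0049 0.6968]  K=[0.5221 0.0289 -0.1103; 0.0430 0.3211 -0.0010; -0.0716 0.0825 0.7750]  nu=[1.1755, 2.5098, 0.7395]  x^+=[3.2020, 1.3366, -2.4264]  P^+=[0.2835 0.0019 -0.0703; 0.0019 0.1276 0.0351; -0.0703 0.0351 0.1544]
step 4: x^-=[4.2528, 0.8897, -2.9940]  P^-=[0.5649 0.0301 -0.1493; 0.0301 0.1725 0.0406; -0.1493 0.0406 0.5739]  S=[1.0530 0.0060 0.0383; 0.0060 0.5707 -0.0065; 0.0383 -0.0065 0.6962]  K=[0.5158 0.0289 -0.1086; 0.0405 0.3000 -0.0026; -0.0707 0.0759 0.7740]  nu=[-2.7495, -4.7346, 2.7676]  x^+=[2.3971, -0.6492, -1.0169]  P^+=[0.2800 0.0020 -0.0693; 0.0020 0.1192 0.0325; -0.0693 0.0325 0.1533]

x_post = [2.3971, -0.6492, -1.0169]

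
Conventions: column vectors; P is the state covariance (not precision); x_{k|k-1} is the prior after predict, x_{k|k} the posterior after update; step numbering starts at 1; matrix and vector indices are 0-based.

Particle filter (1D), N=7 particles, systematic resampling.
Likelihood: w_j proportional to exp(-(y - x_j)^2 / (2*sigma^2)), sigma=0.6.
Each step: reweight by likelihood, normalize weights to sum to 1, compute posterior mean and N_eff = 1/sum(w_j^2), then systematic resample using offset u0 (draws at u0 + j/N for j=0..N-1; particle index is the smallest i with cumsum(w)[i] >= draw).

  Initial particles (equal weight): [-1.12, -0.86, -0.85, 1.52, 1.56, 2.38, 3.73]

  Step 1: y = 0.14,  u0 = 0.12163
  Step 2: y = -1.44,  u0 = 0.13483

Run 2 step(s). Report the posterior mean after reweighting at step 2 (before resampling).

post_mean = -0.9236

step 1: w=[0.1473, 0.3331, 0.3424, 0.0948, 0.0812, 0.0013, 0.0000]  mean=-0.4686  Neff=3.7673  idx=[0, 1, 1, 2, 2, 3, 4]
step 2: w=[0.2586, 0.1869, 0.1869, 0.1838, 0.1838, 0.0000, 0.0000]  mean=-0.9236  Neff=4.8947  idx=[0, 1, 1, 2, 3, 4, 4]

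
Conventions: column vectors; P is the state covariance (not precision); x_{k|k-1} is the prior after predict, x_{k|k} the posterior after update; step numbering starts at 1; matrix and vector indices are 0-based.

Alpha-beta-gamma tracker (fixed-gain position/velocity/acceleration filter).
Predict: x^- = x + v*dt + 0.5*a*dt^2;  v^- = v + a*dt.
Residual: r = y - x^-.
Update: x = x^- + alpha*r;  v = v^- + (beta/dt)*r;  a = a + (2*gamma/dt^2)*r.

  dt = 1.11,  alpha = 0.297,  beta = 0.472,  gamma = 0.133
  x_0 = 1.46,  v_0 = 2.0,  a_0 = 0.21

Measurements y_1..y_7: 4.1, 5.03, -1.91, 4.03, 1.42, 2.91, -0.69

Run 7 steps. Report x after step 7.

step 1: x_pred=3.8094  r=0.2906  x^+=3.8957  v^+=2.3567  a^+=0.2727
step 2: x_pred=6.6796  r=-1.6496  x^+=6.1897  v^+=1.9580  a^+=-0.0834
step 3: x_pred=8.3117  r=-10.2217  x^+=5.2758  v^+=-2.4811  a^+=-2.2902
step 4: x_pred=1.1109  r=2.9191  x^+=1.9779  v^+=-3.7819  a^+=-1.6600
step 5: x_pred=-3.2427  r=4.6627  x^+=-1.8579  v^+=-3.6418  a^+=-0.6533
step 6: x_pred=-6.3028  r=9.2128  x^+=-3.5666  v^+=-0.4495  a^+=1.3356
step 7: x_pred=-3.2427  r=2.5527  x^+=-2.4846  v^+=2.1185  a^+=1.8867

x_post = -2.4846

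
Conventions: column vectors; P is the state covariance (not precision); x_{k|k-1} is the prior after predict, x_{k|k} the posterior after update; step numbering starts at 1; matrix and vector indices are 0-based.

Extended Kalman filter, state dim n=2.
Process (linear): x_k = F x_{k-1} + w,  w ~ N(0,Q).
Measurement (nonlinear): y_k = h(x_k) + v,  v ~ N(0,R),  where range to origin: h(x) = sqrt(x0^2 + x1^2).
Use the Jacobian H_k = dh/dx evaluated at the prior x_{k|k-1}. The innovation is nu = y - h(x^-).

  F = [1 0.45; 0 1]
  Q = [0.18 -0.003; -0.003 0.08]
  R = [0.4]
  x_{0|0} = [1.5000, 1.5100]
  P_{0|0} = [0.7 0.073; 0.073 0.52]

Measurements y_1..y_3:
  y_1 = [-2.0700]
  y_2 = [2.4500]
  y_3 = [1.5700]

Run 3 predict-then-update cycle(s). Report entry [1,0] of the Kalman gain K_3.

K[1,0] = -0.2936

step 1: x^-=[2.1795, 1.5100]  P^-=[1.0510 0.3040; 0.3040 0.6000]  H_jac=[0.8220 0.5695]  S=[1.5893]  K=[0.6525; 0.3722]  nu=[-4.7215]  x^+=[-0.9012, -0.2474]  P^+=[0.3743 -0.0820; -0.0820 0.3798]
step 2: x^-=[-1.0126, -0.2474]  P^-=[0.5574 0.0859; 0.0859 0.4598]  H_jac=[-0.9714 -0.2374]  S=[0.9916]  K=[-0.5667; -0.1942]  nu=[1.4076]  x^+=[-1.8103, -0.5208]  P^+=[0.2390 -0.0232; -0.0232 0.4224]
step 3: x^-=[-2.0446, -0.5208]  P^-=[0.4836 0.1638; 0.1638 0.5024]  H_jac=[-0.9691 -0.2468]  S=[0.9632]  K=[-0.5286; -0.2936]  nu=[-0.5399]  x^+=[-1.7592, -0.3623]  P^+=[0.2145 0.0144; 0.0144 0.4194]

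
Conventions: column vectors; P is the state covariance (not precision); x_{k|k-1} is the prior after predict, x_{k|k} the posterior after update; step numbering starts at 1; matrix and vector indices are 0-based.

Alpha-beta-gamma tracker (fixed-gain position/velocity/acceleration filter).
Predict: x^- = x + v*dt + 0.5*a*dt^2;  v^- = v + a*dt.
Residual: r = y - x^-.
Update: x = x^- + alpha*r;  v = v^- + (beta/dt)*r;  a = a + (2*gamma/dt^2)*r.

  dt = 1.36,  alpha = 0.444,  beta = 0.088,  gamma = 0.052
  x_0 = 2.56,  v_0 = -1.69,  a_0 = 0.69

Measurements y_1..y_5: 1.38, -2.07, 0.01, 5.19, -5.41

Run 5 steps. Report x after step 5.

x_post = 1.1405

step 1: x_pred=0.8997  r=0.4803  x^+=1.1130  v^+=-0.7205  a^+=0.7170
step 2: x_pred=0.7961  r=-2.8661  x^+=-0.4764  v^+=0.0691  a^+=0.5558
step 3: x_pred=0.1317  r=-0.1217  x^+=0.0776  v^+=0.8172  a^+=0.5490
step 4: x_pred=1.6968  r=3.4932  x^+=3.2478  v^+=1.7899  a^+=0.7454
step 5: x_pred=6.3714  r=-11.7814  x^+=1.1405  v^+=2.0414  a^+=0.0830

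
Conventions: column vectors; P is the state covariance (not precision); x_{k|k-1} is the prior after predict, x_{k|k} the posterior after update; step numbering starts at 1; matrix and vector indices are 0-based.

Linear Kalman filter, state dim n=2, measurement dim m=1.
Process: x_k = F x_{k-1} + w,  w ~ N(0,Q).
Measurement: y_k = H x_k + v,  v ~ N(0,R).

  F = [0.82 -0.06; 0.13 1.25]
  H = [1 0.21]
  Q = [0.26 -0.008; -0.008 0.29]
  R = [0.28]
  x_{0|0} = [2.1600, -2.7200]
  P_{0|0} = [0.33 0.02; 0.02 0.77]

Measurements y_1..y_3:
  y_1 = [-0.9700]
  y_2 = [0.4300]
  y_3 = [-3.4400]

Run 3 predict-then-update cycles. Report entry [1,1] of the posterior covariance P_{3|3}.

P_post[1,1] = 3.7293

step 1: x^-=[1.9344, -3.1192]  P^-=[0.4827 -0.0102; -0.0102 1.5052]  S=[0.8248]  K=[0.5826; 0.3708]  nu=[-2.2494]  x^+=[0.6238, -3.9534]  P^+=[0.2027 -0.1884; -0.1884 1.3918]
step 2: x^-=[0.7487, -4.8606]  P^-=[0.4199 -0.2825; -0.2825 2.4068]  S=[0.6874]  K=[0.5245; 0.3244]  nu=[0.7020]  x^+=[1.1170, -4.6329]  P^+=[0.2307 -0.3994; -0.3994 2.3345]
step 3: x^-=[1.1939, -5.6459]  P^-=[0.4629 -0.5648; -0.5648 3.8117]  S=[0.6738]  K=[0.5110; 0.3498]  nu=[-3.4482]  x^+=[-0.5680, -6.8522]  P^+=[0.2870 -0.6852; -0.6852 3.7293]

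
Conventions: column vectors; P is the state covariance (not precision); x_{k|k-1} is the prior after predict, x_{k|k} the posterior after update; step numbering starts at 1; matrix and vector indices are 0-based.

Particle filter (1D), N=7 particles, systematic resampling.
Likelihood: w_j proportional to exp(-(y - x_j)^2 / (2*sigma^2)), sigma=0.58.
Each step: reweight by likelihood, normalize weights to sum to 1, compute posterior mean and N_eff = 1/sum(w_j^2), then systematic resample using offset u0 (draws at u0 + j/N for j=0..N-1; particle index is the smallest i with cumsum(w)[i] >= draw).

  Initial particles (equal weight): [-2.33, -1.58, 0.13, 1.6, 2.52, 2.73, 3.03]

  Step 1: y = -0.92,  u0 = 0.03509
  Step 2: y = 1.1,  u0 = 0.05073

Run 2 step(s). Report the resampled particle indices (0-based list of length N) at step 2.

step 1: w=[0.0677, 0.6799, 0.2523, 0.0001, 0.0000, 0.0000, 0.0000]  mean=-1.1989  Neff=1.8849  idx=[0, 1, 1, 1, 1, 2, 2]
step 2: w=[0.0000, 0.0000, 0.0000, 0.0000, 0.0000, 0.4999, 0.4999]  mean=0.1297  Neff=2.0007  idx=[5, 5, 5, 5, 6, 6, 6]

resampled_idx = [5, 5, 5, 5, 6, 6, 6]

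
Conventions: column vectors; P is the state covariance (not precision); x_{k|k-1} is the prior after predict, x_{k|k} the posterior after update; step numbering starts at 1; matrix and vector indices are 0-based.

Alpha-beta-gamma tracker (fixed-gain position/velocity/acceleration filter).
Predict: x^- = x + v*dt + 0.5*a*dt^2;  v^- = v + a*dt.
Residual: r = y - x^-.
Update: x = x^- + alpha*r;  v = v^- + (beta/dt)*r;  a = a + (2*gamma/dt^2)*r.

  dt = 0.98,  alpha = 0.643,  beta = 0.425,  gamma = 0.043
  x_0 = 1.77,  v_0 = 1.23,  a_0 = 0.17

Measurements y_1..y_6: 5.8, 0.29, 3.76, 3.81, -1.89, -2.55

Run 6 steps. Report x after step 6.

step 1: x_pred=3.0570  r=2.7430  x^+=4.8208  v^+=2.5862  a^+=0.4156
step 2: x_pred=7.5548  r=-7.2648  x^+=2.8835  v^+=-0.1571  a^+=-0.2349
step 3: x_pred=2.6168  r=1.1432  x^+=3.3519  v^+=0.1085  a^+=-0.1325
step 4: x_pred=3.3946  r=0.4154  x^+=3.6617  v^+=0.1588  a^+=-0.0953
step 5: x_pred=3.7715  r=-5.6615  x^+=0.1312  v^+=-2.3899  a^+=-0.6023
step 6: x_pred=-2.5002  r=-0.0498  x^+=-2.5322  v^+=-3.0018  a^+=-0.6068

x_post = -2.5322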